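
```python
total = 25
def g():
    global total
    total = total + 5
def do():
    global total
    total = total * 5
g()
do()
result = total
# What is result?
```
150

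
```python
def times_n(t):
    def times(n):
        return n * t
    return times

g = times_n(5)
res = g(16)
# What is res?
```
80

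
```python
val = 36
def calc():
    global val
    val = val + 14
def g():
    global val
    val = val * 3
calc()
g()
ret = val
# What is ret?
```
150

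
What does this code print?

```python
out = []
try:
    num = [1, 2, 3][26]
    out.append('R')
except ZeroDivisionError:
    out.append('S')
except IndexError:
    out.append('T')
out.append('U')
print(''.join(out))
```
TU

IndexError is caught by its specific handler, not ZeroDivisionError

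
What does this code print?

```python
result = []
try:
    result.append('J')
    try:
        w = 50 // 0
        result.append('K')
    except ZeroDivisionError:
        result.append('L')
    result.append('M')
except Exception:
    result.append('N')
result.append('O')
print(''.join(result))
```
JLMO

Inner exception caught by inner handler, outer continues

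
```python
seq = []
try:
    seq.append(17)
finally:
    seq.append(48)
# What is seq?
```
[17, 48]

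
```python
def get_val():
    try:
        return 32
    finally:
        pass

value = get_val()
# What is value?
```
32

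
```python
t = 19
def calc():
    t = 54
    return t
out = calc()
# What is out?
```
54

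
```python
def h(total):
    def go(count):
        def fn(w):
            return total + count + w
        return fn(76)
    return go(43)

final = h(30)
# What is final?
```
149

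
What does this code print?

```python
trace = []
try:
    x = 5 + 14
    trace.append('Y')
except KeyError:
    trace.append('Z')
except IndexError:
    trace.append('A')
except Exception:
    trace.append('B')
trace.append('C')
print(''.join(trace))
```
YC

No exception, try block completes normally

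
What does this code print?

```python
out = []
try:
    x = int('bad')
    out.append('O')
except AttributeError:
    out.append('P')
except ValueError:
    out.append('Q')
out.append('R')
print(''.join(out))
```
QR

ValueError is caught by its specific handler, not AttributeError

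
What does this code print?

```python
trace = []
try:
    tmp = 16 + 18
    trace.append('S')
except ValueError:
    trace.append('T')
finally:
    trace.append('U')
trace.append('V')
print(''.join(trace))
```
SUV

finally runs after normal execution too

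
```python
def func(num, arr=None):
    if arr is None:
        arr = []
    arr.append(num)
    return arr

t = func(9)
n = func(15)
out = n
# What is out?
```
[15]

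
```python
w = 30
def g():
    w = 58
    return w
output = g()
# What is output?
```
58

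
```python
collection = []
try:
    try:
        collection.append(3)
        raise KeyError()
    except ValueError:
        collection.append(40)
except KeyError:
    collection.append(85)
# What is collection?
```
[3, 85]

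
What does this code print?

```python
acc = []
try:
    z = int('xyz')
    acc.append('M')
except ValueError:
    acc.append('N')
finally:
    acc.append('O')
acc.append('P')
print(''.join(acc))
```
NOP

finally always runs, even after exception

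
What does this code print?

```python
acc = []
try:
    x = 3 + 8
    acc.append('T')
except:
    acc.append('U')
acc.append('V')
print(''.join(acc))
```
TV

No exception, try block completes normally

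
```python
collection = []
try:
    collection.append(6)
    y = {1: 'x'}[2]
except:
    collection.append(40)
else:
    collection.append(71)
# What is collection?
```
[6, 40]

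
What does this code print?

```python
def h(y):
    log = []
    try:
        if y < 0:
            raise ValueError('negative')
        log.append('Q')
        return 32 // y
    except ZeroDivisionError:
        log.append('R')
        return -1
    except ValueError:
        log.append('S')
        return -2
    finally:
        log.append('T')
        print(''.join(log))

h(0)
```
QRT

y=0 causes ZeroDivisionError, caught, finally prints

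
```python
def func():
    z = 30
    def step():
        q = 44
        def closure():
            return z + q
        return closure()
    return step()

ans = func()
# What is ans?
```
74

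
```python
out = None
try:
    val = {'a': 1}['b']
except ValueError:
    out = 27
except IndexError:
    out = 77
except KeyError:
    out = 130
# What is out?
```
130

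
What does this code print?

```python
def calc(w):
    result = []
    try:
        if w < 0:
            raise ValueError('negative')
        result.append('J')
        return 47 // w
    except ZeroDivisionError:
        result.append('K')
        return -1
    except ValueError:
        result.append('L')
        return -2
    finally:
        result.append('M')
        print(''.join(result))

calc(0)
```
JKM

w=0 causes ZeroDivisionError, caught, finally prints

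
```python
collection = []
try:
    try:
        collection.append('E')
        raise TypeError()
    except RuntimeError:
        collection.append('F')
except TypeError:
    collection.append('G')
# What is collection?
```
['E', 'G']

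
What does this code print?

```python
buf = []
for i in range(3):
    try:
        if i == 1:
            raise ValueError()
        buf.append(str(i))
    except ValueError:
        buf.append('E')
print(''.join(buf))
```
0E2

Exception on i=1 caught, loop continues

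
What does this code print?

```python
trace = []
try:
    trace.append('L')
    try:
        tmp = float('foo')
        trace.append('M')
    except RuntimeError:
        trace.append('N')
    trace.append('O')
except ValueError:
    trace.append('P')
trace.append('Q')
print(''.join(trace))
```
LPQ

Inner handler doesn't match, propagates to outer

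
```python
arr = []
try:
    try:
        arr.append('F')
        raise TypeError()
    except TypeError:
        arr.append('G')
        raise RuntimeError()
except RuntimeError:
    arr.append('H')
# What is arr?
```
['F', 'G', 'H']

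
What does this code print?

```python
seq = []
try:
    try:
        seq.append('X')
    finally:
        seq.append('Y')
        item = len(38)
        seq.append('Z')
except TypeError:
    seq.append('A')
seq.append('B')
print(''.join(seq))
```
XYAB

Exception in inner finally caught by outer except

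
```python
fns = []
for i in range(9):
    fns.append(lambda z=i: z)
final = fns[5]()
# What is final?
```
5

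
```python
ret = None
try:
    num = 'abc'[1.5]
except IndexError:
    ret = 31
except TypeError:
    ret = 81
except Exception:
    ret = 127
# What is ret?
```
81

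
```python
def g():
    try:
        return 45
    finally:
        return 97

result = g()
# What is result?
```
97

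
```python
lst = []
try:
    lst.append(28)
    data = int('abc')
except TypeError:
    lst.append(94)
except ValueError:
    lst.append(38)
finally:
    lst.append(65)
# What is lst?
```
[28, 38, 65]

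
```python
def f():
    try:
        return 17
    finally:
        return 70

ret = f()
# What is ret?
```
70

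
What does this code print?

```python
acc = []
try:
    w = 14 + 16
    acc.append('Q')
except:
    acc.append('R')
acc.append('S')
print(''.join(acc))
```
QS

No exception, try block completes normally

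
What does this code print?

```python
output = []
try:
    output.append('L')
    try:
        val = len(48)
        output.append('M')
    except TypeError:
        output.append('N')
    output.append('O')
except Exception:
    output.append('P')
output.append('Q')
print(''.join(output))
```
LNOQ

Inner exception caught by inner handler, outer continues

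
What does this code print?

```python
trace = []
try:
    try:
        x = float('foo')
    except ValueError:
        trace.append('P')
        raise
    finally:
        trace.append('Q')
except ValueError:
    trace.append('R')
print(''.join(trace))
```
PQR

finally runs before re-raised exception propagates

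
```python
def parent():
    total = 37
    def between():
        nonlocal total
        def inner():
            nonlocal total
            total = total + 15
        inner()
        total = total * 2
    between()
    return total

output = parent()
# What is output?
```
104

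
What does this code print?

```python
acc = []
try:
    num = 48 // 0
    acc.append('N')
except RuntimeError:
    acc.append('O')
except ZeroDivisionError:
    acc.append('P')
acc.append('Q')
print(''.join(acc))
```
PQ

ZeroDivisionError is caught by its specific handler, not RuntimeError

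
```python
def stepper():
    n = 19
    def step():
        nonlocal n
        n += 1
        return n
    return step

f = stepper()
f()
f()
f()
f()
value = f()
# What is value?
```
24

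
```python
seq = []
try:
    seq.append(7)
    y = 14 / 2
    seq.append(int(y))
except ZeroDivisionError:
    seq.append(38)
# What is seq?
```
[7, 7]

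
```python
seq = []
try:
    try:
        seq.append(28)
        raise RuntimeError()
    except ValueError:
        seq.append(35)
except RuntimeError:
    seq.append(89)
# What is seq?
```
[28, 89]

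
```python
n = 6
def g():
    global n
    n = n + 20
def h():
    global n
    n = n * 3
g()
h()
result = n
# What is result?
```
78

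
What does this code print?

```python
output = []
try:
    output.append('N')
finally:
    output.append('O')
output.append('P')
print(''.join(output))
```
NOP

try/finally without except, no exception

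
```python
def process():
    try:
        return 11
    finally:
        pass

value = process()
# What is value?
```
11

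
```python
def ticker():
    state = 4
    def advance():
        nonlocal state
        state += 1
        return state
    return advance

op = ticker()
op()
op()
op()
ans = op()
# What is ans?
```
8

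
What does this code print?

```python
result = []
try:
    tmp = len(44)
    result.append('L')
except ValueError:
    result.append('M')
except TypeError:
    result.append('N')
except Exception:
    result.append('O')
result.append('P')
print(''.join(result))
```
NP

TypeError matches before generic Exception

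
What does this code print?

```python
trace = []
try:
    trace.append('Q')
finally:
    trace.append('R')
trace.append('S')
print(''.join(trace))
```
QRS

try/finally without except, no exception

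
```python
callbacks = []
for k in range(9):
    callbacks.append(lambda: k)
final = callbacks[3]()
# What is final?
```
8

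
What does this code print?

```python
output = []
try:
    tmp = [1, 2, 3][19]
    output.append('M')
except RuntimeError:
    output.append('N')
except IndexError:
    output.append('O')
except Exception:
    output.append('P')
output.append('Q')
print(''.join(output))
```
OQ

IndexError matches before generic Exception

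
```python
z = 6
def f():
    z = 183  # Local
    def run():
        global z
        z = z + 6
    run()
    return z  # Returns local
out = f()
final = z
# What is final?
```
12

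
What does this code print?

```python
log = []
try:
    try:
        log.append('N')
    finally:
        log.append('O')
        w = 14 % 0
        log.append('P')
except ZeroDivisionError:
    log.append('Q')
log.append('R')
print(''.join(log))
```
NOQR

Exception in inner finally caught by outer except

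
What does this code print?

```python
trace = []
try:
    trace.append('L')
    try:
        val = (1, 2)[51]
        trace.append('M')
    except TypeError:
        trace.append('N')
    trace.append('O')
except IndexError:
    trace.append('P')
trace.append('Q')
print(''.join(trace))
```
LPQ

Inner handler doesn't match, propagates to outer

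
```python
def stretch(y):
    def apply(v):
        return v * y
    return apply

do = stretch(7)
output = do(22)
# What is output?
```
154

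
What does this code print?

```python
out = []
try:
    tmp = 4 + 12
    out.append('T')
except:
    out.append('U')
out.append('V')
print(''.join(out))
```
TV

No exception, try block completes normally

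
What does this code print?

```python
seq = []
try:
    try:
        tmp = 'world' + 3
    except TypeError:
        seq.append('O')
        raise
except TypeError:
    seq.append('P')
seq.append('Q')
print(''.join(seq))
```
OPQ

raise without argument re-raises current exception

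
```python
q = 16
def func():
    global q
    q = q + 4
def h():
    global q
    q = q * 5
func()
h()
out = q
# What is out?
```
100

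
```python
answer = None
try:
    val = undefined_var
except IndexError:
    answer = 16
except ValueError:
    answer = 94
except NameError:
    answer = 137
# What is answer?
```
137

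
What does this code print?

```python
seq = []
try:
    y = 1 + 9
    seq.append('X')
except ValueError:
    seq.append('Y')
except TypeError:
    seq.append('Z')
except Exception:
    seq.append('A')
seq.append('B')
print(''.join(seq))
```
XB

No exception, try block completes normally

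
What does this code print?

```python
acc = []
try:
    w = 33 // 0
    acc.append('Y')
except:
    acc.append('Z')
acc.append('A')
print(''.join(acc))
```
ZA

Exception raised in try, caught by bare except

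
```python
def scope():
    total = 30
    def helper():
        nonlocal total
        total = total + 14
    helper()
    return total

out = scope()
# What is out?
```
44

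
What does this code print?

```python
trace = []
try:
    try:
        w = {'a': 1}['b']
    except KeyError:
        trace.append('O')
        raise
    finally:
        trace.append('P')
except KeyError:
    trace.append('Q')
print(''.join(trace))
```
OPQ

finally runs before re-raised exception propagates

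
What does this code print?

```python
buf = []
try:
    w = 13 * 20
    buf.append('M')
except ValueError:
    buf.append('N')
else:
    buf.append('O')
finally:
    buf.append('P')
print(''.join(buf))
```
MOP

else runs before finally when no exception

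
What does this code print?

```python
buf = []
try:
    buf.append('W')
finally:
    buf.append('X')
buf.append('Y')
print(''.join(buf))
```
WXY

try/finally without except, no exception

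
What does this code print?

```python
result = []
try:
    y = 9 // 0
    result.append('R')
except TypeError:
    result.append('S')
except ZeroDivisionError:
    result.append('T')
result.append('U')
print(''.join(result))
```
TU

ZeroDivisionError is caught by its specific handler, not TypeError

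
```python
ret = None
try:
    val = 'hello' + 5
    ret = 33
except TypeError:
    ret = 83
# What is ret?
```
83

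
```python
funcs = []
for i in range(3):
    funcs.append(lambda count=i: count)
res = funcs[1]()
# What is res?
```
1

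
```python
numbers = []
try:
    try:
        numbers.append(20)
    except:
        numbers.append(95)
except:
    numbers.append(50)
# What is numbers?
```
[20]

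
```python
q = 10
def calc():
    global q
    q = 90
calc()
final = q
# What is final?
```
90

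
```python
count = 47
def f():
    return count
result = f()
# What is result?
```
47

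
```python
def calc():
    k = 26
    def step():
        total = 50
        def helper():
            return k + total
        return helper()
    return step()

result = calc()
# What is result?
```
76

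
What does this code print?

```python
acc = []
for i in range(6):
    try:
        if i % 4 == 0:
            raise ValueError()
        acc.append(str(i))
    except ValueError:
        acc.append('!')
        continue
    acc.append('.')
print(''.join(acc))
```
!1.2.3.!5.

continue in except skips rest of loop body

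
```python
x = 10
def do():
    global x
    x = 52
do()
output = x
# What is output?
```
52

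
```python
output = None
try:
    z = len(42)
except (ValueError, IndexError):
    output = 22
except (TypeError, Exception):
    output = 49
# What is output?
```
49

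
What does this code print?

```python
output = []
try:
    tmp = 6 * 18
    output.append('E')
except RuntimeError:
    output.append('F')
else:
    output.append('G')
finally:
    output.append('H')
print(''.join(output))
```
EGH

else runs before finally when no exception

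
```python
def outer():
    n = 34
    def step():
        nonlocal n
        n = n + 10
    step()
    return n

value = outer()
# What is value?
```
44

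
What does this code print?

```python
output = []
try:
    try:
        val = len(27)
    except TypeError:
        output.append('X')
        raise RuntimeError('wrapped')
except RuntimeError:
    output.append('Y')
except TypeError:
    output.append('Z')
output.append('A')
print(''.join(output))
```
XYA

RuntimeError raised and caught, original TypeError not re-raised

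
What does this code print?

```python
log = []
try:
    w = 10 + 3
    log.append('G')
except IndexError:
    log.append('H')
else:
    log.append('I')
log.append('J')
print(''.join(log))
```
GIJ

else block runs when no exception occurs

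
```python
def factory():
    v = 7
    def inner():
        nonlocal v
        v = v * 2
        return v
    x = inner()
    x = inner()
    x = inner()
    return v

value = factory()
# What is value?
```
56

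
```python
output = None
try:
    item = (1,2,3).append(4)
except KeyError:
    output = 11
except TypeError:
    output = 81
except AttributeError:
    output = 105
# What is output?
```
105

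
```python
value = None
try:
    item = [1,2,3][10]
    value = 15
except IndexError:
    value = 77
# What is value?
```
77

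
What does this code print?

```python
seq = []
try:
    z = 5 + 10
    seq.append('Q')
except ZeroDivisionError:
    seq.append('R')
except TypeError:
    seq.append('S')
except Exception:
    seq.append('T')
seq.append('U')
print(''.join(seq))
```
QU

No exception, try block completes normally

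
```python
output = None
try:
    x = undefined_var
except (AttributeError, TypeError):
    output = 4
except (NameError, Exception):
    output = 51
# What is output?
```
51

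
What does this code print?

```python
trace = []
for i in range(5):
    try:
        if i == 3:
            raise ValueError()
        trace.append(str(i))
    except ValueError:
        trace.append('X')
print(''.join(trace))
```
012X4

Exception on i=3 caught, loop continues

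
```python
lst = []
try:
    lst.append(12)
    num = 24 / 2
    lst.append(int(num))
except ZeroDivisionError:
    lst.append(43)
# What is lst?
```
[12, 12]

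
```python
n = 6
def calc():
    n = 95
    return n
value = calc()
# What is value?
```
95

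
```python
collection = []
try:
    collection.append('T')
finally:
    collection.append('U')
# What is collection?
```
['T', 'U']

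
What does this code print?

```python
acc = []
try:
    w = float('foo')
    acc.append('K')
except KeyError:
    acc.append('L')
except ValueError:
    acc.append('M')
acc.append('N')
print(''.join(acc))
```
MN

ValueError is caught by its specific handler, not KeyError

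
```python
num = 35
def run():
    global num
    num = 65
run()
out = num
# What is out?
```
65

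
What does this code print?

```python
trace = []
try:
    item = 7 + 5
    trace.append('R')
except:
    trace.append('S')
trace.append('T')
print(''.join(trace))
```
RT

No exception, try block completes normally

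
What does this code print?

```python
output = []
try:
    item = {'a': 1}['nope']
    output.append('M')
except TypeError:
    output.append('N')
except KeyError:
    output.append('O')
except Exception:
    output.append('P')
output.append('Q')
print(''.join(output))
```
OQ

KeyError matches before generic Exception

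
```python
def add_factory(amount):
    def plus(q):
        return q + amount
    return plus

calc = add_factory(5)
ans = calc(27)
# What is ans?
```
32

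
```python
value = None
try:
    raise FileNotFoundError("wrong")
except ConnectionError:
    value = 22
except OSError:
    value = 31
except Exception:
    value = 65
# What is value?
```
31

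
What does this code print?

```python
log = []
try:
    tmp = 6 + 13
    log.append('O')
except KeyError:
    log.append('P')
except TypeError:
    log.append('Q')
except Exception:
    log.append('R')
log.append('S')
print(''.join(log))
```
OS

No exception, try block completes normally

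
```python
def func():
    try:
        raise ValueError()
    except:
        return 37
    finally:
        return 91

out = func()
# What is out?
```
91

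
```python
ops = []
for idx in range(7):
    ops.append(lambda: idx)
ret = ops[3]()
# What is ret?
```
6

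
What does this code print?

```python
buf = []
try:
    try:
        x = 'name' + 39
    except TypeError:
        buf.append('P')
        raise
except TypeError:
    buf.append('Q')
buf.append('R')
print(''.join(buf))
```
PQR

raise without argument re-raises current exception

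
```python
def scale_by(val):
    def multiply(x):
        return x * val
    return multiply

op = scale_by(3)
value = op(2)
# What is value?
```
6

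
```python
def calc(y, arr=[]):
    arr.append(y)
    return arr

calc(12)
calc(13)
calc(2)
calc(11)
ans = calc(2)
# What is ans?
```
[12, 13, 2, 11, 2]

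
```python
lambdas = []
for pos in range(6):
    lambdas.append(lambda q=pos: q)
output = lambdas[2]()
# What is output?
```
2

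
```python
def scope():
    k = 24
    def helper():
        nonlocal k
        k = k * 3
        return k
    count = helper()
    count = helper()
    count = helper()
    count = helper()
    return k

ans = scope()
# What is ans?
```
1944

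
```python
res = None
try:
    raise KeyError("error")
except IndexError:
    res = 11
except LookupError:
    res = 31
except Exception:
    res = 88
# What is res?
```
31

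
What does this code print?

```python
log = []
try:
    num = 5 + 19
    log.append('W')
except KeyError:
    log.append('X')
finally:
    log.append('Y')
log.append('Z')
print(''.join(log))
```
WYZ

finally runs after normal execution too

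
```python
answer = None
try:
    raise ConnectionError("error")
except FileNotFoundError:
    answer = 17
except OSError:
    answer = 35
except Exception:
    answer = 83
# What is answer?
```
35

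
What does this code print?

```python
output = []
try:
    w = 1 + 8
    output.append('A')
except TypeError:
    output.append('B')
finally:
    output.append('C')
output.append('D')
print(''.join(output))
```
ACD

finally runs after normal execution too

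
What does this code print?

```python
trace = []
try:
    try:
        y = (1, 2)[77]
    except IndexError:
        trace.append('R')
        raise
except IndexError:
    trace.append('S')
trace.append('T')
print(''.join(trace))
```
RST

raise without argument re-raises current exception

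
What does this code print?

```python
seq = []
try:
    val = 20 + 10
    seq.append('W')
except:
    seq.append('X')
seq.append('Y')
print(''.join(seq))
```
WY

No exception, try block completes normally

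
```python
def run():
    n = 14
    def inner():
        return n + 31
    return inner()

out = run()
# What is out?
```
45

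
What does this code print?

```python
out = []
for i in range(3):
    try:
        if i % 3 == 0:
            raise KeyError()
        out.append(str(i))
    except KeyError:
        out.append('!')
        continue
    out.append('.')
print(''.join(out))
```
!1.2.

continue in except skips rest of loop body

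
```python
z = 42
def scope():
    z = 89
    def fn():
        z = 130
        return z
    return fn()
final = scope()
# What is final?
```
130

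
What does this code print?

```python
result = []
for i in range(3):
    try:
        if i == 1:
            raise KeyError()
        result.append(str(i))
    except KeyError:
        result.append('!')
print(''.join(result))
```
0!2

Exception on i=1 caught, loop continues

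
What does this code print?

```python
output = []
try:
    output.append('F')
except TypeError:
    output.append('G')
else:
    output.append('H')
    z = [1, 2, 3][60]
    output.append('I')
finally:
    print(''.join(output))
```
FH

Try succeeds, else appends 'H', IndexError in else is uncaught, finally prints before exception propagates ('I' never appended)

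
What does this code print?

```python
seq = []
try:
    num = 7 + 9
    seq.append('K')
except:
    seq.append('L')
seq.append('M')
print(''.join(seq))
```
KM

No exception, try block completes normally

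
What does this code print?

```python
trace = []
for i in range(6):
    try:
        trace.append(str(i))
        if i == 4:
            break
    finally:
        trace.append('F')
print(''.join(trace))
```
0F1F2F3F4F

finally runs even when breaking out of loop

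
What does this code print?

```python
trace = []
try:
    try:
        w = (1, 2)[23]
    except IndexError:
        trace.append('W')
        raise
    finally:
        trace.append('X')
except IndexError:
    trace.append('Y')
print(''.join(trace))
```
WXY

finally runs before re-raised exception propagates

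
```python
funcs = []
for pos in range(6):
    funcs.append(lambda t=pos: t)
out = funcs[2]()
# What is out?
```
2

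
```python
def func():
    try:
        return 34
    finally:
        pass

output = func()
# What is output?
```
34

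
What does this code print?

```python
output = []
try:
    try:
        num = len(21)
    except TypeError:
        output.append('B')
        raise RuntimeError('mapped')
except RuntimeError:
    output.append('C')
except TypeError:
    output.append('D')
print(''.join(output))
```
BC

New RuntimeError raised, caught by outer RuntimeError handler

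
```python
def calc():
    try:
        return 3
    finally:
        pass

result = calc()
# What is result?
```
3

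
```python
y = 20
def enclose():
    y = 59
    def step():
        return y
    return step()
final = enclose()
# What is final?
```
59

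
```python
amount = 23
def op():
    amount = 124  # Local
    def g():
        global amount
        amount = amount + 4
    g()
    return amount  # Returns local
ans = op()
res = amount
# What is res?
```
27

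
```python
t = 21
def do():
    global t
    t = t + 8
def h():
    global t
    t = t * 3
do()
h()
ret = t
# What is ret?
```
87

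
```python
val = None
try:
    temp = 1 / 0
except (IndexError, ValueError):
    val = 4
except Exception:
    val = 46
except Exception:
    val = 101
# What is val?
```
46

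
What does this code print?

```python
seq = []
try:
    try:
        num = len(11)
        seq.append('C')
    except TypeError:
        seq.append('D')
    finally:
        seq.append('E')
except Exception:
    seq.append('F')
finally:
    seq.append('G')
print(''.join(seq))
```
DEG

Both finally blocks run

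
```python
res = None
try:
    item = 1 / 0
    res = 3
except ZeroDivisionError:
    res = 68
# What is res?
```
68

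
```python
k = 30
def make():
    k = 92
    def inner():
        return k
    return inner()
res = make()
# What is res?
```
92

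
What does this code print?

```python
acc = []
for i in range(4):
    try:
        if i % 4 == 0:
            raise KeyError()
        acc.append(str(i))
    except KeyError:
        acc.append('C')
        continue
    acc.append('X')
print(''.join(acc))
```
C1X2X3X

continue in except skips rest of loop body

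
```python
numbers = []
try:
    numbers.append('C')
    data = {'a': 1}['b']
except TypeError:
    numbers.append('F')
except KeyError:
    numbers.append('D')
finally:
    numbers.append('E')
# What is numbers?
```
['C', 'D', 'E']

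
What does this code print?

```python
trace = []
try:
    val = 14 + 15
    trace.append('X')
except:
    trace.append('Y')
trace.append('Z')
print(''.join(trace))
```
XZ

No exception, try block completes normally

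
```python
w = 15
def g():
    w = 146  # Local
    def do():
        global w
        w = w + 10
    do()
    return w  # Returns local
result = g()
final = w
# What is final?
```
25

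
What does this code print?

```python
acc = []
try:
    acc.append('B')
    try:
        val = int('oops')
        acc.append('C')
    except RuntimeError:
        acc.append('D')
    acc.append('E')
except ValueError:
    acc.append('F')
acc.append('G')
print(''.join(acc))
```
BFG

Inner handler doesn't match, propagates to outer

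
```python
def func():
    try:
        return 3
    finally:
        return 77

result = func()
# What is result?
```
77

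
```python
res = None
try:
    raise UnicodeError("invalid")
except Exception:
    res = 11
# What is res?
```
11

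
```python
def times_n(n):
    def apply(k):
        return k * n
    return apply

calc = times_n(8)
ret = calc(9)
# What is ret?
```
72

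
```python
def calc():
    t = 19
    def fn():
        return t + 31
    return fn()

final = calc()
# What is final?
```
50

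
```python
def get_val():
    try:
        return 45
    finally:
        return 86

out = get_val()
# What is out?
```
86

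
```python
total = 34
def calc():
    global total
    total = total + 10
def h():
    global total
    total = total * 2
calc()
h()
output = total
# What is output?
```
88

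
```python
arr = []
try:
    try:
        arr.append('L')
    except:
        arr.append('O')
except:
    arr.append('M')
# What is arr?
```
['L']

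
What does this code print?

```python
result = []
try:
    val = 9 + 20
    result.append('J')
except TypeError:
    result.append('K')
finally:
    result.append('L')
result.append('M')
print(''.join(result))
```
JLM

finally runs after normal execution too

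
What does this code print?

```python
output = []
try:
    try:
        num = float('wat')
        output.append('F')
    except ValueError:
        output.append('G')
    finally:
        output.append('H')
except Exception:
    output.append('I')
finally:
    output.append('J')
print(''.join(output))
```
GHJ

Both finally blocks run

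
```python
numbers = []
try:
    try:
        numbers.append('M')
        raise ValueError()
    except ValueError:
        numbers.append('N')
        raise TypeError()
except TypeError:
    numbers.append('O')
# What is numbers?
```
['M', 'N', 'O']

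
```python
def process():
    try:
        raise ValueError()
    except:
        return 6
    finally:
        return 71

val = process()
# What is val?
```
71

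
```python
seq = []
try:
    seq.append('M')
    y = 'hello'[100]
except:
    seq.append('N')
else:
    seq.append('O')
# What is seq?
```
['M', 'N']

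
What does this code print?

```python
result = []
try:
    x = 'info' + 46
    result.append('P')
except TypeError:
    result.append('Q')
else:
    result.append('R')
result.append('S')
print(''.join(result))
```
QS

else block skipped when exception is caught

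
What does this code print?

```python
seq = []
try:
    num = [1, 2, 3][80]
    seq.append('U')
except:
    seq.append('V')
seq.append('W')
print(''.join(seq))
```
VW

Exception raised in try, caught by bare except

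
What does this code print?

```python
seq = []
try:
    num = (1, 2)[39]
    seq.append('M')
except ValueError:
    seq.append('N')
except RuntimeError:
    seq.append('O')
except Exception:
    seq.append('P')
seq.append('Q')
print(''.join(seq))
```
PQ

IndexError not specifically caught, falls to Exception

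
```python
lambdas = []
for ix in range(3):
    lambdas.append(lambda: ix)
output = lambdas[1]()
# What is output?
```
2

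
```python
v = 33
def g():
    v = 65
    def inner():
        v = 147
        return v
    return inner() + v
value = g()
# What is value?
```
212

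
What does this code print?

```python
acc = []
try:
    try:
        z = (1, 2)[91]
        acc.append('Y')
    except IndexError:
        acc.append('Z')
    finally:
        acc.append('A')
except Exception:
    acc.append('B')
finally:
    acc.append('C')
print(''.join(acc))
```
ZAC

Both finally blocks run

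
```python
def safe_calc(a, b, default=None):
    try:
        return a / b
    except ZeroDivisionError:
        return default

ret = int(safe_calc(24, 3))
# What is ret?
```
8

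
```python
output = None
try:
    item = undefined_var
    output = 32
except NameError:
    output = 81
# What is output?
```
81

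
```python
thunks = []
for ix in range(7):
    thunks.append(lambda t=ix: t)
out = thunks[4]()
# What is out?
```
4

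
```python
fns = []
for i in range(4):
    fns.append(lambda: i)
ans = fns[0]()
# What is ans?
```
3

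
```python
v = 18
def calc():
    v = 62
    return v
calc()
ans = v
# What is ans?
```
18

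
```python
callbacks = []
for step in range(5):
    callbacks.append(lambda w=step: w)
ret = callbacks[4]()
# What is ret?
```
4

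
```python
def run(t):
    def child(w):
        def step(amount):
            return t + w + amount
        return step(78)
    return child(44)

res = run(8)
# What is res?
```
130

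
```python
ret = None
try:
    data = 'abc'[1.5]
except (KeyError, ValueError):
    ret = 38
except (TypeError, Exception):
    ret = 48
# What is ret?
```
48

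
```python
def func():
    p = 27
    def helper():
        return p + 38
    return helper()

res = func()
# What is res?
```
65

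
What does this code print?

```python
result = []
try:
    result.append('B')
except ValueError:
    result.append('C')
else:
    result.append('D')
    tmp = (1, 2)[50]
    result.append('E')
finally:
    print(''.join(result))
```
BD

Try succeeds, else appends 'D', IndexError in else is uncaught, finally prints before exception propagates ('E' never appended)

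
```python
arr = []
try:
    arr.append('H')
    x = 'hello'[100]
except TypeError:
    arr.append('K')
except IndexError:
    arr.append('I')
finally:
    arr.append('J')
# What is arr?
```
['H', 'I', 'J']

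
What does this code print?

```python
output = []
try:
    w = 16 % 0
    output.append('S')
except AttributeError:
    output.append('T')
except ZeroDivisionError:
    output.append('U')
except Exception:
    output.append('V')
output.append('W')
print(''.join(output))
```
UW

ZeroDivisionError matches before generic Exception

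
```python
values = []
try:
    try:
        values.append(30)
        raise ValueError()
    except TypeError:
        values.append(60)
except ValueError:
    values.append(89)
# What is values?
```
[30, 89]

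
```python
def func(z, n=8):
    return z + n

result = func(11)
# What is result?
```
19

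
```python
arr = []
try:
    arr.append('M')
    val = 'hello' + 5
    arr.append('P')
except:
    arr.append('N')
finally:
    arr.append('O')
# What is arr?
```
['M', 'N', 'O']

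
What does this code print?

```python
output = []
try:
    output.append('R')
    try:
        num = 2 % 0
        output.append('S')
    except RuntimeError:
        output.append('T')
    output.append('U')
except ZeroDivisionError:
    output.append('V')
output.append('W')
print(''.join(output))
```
RVW

Inner handler doesn't match, propagates to outer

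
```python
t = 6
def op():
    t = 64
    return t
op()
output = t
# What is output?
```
6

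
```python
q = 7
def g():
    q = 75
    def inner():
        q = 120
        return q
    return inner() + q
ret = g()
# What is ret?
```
195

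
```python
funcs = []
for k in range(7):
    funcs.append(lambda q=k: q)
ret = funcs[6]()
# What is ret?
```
6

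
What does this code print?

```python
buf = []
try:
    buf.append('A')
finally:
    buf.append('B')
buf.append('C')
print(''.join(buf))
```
ABC

try/finally without except, no exception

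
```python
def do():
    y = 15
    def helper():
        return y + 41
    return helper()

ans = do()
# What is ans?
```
56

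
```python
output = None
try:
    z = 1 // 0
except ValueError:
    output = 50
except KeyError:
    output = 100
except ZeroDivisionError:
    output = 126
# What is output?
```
126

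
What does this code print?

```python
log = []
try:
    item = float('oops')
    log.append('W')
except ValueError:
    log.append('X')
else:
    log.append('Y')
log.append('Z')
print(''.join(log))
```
XZ

else block skipped when exception is caught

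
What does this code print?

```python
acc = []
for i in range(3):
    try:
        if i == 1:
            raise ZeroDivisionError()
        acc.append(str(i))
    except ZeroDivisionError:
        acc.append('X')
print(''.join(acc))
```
0X2

Exception on i=1 caught, loop continues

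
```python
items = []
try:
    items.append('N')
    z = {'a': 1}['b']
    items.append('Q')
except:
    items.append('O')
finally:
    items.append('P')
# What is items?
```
['N', 'O', 'P']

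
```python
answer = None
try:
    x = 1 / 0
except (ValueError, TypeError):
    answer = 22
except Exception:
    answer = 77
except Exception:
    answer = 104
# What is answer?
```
77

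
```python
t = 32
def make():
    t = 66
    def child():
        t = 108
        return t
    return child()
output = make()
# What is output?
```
108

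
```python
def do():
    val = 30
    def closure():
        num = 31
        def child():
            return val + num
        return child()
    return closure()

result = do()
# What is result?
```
61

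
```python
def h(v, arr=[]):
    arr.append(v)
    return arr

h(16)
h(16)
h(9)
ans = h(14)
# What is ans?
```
[16, 16, 9, 14]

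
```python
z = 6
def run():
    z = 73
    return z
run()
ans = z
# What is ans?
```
6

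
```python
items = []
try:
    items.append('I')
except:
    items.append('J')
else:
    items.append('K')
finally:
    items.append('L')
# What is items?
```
['I', 'K', 'L']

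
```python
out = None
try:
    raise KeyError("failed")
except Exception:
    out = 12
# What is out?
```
12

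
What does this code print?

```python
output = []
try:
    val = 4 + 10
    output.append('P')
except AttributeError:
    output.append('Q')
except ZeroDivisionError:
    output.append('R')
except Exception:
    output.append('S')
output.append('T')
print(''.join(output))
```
PT

No exception, try block completes normally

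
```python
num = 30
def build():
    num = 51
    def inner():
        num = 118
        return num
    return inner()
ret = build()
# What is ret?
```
118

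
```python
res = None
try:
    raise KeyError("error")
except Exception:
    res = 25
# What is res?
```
25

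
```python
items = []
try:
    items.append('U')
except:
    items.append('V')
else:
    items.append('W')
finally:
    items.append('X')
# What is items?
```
['U', 'W', 'X']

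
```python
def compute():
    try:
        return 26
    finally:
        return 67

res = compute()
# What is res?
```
67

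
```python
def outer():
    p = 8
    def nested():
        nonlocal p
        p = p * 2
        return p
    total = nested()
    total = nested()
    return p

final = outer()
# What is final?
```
32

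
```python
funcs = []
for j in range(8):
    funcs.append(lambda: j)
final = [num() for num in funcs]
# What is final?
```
[7, 7, 7, 7, 7, 7, 7, 7]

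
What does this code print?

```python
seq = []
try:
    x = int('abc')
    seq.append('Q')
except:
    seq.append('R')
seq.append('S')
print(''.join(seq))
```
RS

Exception raised in try, caught by bare except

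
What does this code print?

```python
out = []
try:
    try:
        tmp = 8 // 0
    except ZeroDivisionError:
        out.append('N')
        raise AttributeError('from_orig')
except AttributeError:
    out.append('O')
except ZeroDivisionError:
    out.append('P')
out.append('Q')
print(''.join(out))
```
NOQ

AttributeError raised and caught, original ZeroDivisionError not re-raised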